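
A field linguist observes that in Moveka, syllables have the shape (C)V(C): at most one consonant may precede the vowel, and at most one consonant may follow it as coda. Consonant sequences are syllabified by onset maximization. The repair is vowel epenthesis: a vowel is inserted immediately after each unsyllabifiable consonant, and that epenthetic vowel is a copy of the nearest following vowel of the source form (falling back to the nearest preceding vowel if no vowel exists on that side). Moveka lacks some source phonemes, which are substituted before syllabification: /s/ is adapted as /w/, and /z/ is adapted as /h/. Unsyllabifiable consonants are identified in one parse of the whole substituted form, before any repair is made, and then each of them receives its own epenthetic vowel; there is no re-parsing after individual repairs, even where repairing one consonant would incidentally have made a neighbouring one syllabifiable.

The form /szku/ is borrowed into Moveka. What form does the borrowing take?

Substitution: /s/ → /w/, /z/ → /h/, giving /whku/.
Under (C)V(C), the unsyllabifiable consonants are /w/, /h/ (at most one coda consonant is licensed; onsets are limited to one consonant).
Inserting the epenthetic vowel yields /w/ → /wu/, /h/ → /hu/.

wuhuku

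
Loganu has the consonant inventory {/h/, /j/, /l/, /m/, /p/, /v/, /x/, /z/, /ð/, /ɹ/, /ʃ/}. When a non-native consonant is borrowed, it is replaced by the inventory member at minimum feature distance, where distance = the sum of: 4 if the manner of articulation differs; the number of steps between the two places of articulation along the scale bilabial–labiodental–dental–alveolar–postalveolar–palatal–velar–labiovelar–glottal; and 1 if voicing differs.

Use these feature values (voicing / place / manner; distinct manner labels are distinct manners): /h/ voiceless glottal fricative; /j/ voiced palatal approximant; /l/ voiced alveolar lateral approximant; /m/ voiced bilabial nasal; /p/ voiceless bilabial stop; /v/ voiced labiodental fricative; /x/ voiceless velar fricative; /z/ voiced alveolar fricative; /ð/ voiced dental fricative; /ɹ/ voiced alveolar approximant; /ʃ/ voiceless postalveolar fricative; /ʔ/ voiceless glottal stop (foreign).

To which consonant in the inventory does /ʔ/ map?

h

/h/ is closest: manner differs (stop→fricative, +4), place distance 0 (glottal→glottal), same voicing; total 4. Next closest is /x/ at distance 6.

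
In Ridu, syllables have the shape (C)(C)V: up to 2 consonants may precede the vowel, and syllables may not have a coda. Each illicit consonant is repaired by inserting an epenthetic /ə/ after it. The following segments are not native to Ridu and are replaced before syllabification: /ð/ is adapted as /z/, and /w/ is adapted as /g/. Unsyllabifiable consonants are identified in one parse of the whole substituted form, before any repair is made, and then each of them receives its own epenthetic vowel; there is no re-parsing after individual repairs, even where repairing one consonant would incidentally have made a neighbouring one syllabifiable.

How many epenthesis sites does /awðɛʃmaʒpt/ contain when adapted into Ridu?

After substitution the input is /agzɛʃmaʒpt/.
The unsyllabifiable consonants are /ʒ/, /p/, /t/; each receives one epenthetic vowel.

3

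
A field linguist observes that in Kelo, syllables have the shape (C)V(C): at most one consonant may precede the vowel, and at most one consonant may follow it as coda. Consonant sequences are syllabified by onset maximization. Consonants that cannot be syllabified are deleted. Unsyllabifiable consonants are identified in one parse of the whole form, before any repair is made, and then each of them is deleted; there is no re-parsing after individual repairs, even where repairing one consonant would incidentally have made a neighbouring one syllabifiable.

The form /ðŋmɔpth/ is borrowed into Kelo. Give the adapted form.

mɔp

Syllabifying with onset maximization leaves /ð/, /ŋ/, /t/, /h/ stranded (at most one coda consonant is licensed; onsets are limited to one consonant).
Deleting the stranded consonants removes /ð/, /ŋ/, /t/, /h/.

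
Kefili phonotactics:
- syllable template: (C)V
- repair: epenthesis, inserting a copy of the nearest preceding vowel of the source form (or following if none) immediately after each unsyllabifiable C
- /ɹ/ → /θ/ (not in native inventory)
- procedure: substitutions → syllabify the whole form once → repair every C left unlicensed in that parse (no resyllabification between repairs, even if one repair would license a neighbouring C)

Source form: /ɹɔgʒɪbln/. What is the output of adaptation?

θɔgɔʒɪbɪlɪnɪ

Substitution: /ɹ/ → /θ/, giving /θɔgʒɪbln/.
Syllabifying with onset maximization leaves /g/, /b/, /l/, /n/ stranded (no codas are permitted; onsets are limited to one consonant).
Epenthesis after each stranded consonant: /g/ → /gɔ/, /b/ → /bɪ/, /l/ → /lɪ/, /n/ → /nɪ/.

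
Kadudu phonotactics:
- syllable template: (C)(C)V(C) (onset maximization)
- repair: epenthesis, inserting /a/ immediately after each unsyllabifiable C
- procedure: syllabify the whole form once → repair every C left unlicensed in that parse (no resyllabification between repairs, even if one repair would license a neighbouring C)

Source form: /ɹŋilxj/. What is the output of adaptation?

Syllabifying with onset maximization leaves /x/, /j/ stranded (at most one coda consonant is licensed; onsets may contain at most 2 consonants).
Each unlicensed consonant becomes the onset of a new syllable: /x/ → /xa/, /j/ → /ja/.

ɹŋilxaja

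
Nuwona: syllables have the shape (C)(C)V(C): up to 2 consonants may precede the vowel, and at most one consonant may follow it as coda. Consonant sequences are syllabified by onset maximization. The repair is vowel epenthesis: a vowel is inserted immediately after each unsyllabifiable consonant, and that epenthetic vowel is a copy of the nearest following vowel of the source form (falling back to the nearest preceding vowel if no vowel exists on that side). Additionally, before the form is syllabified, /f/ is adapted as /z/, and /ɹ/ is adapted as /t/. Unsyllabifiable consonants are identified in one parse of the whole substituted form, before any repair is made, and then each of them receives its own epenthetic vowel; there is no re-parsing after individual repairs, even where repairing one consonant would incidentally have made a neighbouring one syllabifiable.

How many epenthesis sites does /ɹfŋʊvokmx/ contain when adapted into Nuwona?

3

After substitution the input is /tzŋʊvokmx/.
The unsyllabifiable consonants are /t/, /m/, /x/; each receives one epenthetic vowel.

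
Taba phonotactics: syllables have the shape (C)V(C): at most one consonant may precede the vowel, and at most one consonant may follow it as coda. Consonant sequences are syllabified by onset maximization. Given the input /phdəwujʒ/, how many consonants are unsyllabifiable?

3

Syllabifying with onset maximization leaves /p/, /h/, /ʒ/ stranded (at most one coda consonant is licensed; onsets are limited to one consonant).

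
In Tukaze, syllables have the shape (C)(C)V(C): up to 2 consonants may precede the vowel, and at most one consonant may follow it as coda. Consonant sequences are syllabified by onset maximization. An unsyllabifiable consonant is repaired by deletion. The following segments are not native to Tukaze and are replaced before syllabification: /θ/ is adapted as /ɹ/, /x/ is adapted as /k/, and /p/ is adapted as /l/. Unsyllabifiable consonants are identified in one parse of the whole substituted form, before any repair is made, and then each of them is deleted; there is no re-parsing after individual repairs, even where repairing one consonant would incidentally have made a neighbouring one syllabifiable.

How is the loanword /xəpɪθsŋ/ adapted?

Substitution: /x/ → /k/, /p/ → /l/, /θ/ → /ɹ/, giving /kəlɪɹsŋ/.
Under (C)(C)V(C), the unsyllabifiable consonants are /s/, /ŋ/ (at most one coda consonant is licensed; onsets may contain at most 2 consonants).
Deleting the stranded consonants removes /s/, /ŋ/.

kəlɪɹ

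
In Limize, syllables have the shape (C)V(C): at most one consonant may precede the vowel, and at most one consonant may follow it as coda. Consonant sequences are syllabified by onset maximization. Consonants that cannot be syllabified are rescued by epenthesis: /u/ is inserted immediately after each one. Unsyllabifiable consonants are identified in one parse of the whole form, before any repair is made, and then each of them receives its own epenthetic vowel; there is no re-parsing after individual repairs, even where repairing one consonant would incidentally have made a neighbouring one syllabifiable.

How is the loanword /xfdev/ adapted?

Under (C)V(C), the unsyllabifiable consonants are /x/, /f/ (at most one coda consonant is licensed; onsets are limited to one consonant).
Epenthesis after each stranded consonant: /x/ → /xu/, /f/ → /fu/.

xufudev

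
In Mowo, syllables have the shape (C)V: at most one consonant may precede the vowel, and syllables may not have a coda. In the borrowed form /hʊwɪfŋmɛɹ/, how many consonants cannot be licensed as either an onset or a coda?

Under (C)V, the unsyllabifiable consonants are /f/, /ŋ/, /ɹ/ (no codas are permitted; onsets are limited to one consonant).

3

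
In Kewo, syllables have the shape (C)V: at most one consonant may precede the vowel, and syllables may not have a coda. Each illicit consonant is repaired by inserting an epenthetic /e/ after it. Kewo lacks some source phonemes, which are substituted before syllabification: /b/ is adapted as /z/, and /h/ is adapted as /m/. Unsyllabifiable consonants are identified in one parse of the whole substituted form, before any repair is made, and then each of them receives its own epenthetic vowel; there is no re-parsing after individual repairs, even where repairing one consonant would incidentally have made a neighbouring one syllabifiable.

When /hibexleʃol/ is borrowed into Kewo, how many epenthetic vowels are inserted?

After substitution the input is /mizexleʃol/.
The unsyllabifiable consonants are /x/, /l/; each receives one epenthetic vowel.

2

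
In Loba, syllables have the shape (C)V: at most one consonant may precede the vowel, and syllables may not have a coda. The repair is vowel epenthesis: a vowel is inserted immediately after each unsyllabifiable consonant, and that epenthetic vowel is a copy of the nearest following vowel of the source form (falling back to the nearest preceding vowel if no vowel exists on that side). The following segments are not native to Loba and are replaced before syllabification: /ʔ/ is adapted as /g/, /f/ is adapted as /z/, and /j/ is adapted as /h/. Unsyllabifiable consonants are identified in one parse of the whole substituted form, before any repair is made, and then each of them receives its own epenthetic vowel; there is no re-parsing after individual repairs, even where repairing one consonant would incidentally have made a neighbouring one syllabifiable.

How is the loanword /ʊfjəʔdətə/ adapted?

Substitution: /f/ → /z/, /j/ → /h/, /ʔ/ → /g/, giving /ʊzhəgdətə/.
Under (C)V, the unsyllabifiable consonants are /z/, /g/ (no codas are permitted; onsets are limited to one consonant).
Each unlicensed consonant becomes the onset of a new syllable: /z/ → /zə/, /g/ → /gə/.

ʊzəhəgədətə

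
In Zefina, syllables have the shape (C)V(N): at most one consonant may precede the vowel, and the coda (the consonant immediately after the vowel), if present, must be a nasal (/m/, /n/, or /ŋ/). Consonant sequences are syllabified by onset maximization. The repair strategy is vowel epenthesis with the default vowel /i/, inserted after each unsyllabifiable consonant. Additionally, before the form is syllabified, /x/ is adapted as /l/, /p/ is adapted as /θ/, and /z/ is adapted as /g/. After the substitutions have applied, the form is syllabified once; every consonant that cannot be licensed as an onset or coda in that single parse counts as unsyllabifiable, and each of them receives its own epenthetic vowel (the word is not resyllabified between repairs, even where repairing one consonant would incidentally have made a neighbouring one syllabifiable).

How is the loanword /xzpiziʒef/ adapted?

ligiθigiʒefi

Substitution: /x/ → /l/, /z/ → /g/, /p/ → /θ/, giving /lgθigiʒef/.
The consonants /l/, /g/, /f/ cannot be parsed into a legal (C)V(N) syllable (only a nasal (/m/, /n/, or /ŋ/) is licensed in coda position; onsets are limited to one consonant).
Epenthesis after each stranded consonant: /l/ → /li/, /g/ → /gi/, /f/ → /fi/.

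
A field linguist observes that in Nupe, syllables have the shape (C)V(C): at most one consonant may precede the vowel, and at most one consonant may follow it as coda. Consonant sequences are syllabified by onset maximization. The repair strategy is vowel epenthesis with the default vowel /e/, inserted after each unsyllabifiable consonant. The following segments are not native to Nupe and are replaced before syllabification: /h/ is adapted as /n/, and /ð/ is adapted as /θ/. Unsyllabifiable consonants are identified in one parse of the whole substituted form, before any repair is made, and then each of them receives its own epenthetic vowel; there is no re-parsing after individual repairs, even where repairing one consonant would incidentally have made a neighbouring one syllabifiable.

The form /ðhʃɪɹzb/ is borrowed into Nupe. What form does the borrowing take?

θeneʃɪɹzebe

Substitution: /ð/ → /θ/, /h/ → /n/, giving /θnʃɪɹzb/.
Under (C)V(C), the unsyllabifiable consonants are /θ/, /n/, /z/, /b/ (at most one coda consonant is licensed; onsets are limited to one consonant).
Inserting the epenthetic vowel yields /θ/ → /θe/, /n/ → /ne/, /z/ → /ze/, /b/ → /be/.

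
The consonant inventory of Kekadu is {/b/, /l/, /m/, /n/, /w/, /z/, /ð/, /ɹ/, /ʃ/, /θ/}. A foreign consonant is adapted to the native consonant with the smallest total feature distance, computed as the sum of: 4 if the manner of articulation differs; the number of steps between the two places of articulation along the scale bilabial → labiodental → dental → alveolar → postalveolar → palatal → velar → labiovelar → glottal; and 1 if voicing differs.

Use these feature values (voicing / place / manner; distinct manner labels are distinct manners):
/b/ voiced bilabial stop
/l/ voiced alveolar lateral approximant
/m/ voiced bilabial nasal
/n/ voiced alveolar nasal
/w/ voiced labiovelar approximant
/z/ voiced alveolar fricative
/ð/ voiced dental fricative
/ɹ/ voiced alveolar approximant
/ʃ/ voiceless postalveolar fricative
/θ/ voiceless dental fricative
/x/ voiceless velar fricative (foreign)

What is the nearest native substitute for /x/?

/ʃ/ is closest: same manner (fricative), place distance 2 (velar→postalveolar), same voicing; total 2. Next closest is /z/ at distance 4.

ʃ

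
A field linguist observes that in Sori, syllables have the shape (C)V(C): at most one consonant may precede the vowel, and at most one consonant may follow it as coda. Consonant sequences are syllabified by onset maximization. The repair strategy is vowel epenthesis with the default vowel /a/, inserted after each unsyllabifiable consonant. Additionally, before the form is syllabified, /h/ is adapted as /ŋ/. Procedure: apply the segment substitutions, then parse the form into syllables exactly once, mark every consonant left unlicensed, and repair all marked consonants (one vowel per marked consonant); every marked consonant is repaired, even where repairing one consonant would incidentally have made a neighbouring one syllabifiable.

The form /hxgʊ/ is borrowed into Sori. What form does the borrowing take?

ŋaxagʊ

Substitution: /h/ → /ŋ/, giving /ŋxgʊ/.
The consonants /ŋ/, /x/ cannot be parsed into a legal (C)V(C) syllable (at most one coda consonant is licensed; onsets are limited to one consonant).
Epenthesis after each stranded consonant: /ŋ/ → /ŋa/, /x/ → /xa/.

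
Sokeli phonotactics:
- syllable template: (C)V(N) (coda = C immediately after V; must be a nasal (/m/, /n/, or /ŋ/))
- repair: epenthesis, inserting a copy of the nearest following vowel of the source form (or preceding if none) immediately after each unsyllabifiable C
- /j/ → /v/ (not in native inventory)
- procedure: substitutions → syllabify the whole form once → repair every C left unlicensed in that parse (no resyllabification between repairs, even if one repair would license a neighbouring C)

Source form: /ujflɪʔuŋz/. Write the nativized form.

Substitution: /j/ → /v/, giving /uvflɪʔuŋz/.
Syllabifying with onset maximization leaves /v/, /f/, /z/ stranded (only a nasal (/m/, /n/, or /ŋ/) is licensed in coda position; onsets are limited to one consonant).
Epenthesis after each stranded consonant: /v/ → /vɪ/, /f/ → /fɪ/, /z/ → /zu/.

uvɪfɪlɪʔuŋzu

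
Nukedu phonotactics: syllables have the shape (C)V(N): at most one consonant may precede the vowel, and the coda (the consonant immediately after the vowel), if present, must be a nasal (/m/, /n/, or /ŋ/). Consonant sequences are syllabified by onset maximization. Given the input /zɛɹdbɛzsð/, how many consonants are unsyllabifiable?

Under (C)V(N), the unsyllabifiable consonants are /ɹ/, /d/, /z/, /s/, /ð/ (only a nasal (/m/, /n/, or /ŋ/) is licensed in coda position; onsets are limited to one consonant).

5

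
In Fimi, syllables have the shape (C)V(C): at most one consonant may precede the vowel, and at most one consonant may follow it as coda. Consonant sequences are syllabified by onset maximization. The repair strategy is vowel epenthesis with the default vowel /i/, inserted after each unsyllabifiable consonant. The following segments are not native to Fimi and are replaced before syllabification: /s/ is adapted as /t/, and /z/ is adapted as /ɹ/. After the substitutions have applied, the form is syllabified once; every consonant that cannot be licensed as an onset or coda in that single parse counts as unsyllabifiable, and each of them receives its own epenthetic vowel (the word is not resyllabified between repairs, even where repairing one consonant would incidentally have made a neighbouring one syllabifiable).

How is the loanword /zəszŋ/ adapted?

Substitution: /z/ → /ɹ/, /s/ → /t/, giving /ɹətɹŋ/.
Syllabifying with onset maximization leaves /ɹ/, /ŋ/ stranded (at most one coda consonant is licensed; onsets are limited to one consonant).
Each unlicensed consonant becomes the onset of a new syllable: /ɹ/ → /ɹi/, /ŋ/ → /ŋi/.

ɹətɹiŋi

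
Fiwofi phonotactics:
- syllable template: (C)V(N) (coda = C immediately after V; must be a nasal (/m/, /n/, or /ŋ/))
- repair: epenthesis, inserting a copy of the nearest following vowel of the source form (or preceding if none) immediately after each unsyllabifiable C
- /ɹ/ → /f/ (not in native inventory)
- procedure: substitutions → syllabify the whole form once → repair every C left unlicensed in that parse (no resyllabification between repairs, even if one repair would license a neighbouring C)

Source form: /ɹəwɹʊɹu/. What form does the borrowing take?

Substitution: /ɹ/ → /f/, giving /fəwfʊfu/.
Syllabifying with onset maximization leaves /w/ stranded (only a nasal (/m/, /n/, or /ŋ/) is licensed in coda position; onsets are limited to one consonant).
Each unlicensed consonant becomes the onset of a new syllable: /w/ → /wʊ/.

fəwʊfʊfu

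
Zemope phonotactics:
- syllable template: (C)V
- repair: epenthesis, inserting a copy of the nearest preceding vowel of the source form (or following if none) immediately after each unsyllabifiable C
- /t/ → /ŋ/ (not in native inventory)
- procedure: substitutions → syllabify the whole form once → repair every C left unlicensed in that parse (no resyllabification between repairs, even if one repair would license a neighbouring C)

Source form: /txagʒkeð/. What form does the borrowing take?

Substitution: /t/ → /ŋ/, giving /ŋxagʒkeð/.
Under (C)V, the unsyllabifiable consonants are /ŋ/, /g/, /ʒ/, /ð/ (no codas are permitted; onsets are limited to one consonant).
Each unlicensed consonant becomes the onset of a new syllable: /ŋ/ → /ŋa/, /g/ → /ga/, /ʒ/ → /ʒa/, /ð/ → /ðe/.

ŋaxagaʒakeðe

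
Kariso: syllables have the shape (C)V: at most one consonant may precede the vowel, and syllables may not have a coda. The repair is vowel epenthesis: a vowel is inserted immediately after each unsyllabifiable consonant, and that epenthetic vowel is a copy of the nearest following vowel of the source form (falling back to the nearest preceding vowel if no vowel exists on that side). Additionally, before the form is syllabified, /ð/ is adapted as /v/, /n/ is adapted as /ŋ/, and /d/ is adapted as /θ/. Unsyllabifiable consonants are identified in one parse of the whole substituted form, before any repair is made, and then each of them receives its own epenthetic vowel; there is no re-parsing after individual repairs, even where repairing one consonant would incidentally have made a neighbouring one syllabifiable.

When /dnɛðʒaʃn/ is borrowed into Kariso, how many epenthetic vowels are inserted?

4

After substitution the input is /θŋɛvʒaʃŋ/.
The unsyllabifiable consonants are /θ/, /v/, /ʃ/, /ŋ/; each receives one epenthetic vowel.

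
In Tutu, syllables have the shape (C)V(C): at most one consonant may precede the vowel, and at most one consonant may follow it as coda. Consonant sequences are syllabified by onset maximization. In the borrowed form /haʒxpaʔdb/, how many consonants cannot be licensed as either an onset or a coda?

3

Syllabifying with onset maximization leaves /x/, /d/, /b/ stranded (at most one coda consonant is licensed; onsets are limited to one consonant).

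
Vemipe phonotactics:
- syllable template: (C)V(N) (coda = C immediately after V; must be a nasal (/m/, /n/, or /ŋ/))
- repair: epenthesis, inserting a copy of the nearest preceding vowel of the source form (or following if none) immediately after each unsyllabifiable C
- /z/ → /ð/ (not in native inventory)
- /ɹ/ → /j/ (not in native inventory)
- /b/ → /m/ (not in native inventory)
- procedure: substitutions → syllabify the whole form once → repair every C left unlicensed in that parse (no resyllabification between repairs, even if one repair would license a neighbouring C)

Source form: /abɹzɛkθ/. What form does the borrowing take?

Substitution: /b/ → /m/, /ɹ/ → /j/, /z/ → /ð/, giving /amjðɛkθ/.
Syllabifying with onset maximization leaves /j/, /k/, /θ/ stranded (only a nasal (/m/, /n/, or /ŋ/) is licensed in coda position; onsets are limited to one consonant).
Inserting the epenthetic vowel yields /j/ → /ja/, /k/ → /kɛ/, /θ/ → /θɛ/.

amjaðɛkɛθɛ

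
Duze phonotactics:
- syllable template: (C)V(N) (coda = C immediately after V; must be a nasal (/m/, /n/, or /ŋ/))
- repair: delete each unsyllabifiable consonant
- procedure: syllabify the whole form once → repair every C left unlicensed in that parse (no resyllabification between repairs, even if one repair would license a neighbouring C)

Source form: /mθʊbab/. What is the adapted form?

Syllabifying with onset maximization leaves /m/, /b/ stranded (only a nasal (/m/, /n/, or /ŋ/) is licensed in coda position; onsets are limited to one consonant).
Deleting the stranded consonants removes /m/, /b/.

θʊba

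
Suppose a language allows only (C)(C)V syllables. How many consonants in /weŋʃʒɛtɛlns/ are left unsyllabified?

The consonants /ŋ/, /l/, /n/, /s/ cannot be parsed into a legal (C)(C)V syllable (no codas are permitted; onsets may contain at most 2 consonants).

4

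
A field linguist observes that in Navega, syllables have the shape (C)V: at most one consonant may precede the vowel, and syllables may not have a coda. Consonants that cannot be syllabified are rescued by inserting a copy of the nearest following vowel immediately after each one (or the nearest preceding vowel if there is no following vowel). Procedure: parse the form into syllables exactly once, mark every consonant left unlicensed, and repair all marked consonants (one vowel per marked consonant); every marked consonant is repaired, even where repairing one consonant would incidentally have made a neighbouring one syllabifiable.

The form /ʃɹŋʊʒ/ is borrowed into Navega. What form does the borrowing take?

The consonants /ʃ/, /ɹ/, /ʒ/ cannot be parsed into a legal (C)V syllable (no codas are permitted; onsets are limited to one consonant).
Each unlicensed consonant becomes the onset of a new syllable: /ʃ/ → /ʃʊ/, /ɹ/ → /ɹʊ/, /ʒ/ → /ʒʊ/.

ʃʊɹʊŋʊʒʊ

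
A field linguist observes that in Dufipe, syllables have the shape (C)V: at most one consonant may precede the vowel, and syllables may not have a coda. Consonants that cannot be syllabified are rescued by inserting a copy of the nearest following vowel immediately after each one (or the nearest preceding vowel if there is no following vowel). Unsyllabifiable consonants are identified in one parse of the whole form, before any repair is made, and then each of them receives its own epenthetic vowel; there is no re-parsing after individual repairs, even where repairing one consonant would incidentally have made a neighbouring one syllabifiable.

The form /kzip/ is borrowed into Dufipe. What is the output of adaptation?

Under (C)V, the unsyllabifiable consonants are /k/, /p/ (no codas are permitted; onsets are limited to one consonant).
Each unlicensed consonant becomes the onset of a new syllable: /k/ → /ki/, /p/ → /pi/.

kizipi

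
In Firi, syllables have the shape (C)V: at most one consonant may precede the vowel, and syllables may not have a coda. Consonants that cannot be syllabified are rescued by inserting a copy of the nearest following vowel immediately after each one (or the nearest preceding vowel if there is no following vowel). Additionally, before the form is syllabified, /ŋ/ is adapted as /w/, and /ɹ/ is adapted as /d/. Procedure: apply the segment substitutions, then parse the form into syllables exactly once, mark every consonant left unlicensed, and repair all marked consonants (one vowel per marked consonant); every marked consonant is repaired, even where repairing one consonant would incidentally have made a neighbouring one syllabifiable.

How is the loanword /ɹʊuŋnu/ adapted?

Substitution: /ɹ/ → /d/, /ŋ/ → /w/, giving /dʊuwnu/.
The consonants /w/ cannot be parsed into a legal (C)V syllable (no codas are permitted; onsets are limited to one consonant).
Inserting the epenthetic vowel yields /w/ → /wu/.

dʊuwunu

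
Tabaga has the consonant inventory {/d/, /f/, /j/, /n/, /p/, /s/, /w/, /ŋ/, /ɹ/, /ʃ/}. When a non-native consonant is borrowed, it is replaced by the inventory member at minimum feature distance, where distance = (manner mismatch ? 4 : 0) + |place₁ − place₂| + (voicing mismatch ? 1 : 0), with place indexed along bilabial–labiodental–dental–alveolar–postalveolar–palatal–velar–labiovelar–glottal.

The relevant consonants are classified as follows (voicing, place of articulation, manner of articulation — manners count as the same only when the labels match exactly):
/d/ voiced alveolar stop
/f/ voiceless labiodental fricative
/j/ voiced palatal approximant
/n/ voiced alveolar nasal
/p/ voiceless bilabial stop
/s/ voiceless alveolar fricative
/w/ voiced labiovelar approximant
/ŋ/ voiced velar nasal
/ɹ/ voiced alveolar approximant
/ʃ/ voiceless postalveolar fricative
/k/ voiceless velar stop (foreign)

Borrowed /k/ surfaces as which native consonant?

d

/d/ is closest: same manner (stop), place distance 3 (velar→alveolar), voicing differs (+1); total 4. Next closest is /ŋ/ at distance 5.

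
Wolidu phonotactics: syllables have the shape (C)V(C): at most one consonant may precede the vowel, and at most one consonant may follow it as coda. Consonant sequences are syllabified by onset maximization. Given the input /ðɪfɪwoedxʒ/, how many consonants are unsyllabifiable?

2

Under (C)V(C), the unsyllabifiable consonants are /x/, /ʒ/ (at most one coda consonant is licensed; onsets are limited to one consonant).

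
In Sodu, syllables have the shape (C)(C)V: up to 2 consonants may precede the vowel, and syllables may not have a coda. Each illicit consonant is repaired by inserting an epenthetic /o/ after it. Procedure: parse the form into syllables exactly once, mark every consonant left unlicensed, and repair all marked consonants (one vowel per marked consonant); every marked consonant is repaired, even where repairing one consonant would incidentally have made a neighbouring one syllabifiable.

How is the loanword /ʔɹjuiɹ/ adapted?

ʔoɹjuiɹo

The consonants /ʔ/, /ɹ/ cannot be parsed into a legal (C)(C)V syllable (no codas are permitted; onsets may contain at most 2 consonants).
Epenthesis after each stranded consonant: /ʔ/ → /ʔo/, /ɹ/ → /ɹo/.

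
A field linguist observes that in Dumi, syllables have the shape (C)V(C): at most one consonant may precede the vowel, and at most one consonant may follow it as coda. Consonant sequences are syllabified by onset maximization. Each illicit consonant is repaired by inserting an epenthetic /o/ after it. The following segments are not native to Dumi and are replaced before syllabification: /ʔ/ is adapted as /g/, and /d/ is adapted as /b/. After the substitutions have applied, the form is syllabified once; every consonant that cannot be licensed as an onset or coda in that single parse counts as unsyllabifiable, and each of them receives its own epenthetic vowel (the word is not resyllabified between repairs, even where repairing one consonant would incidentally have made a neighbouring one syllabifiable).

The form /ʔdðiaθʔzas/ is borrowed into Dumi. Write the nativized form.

goboðiaθgozas

Substitution: /ʔ/ → /g/, /d/ → /b/, giving /gbðiaθgzas/.
The consonants /g/, /b/, /g/ cannot be parsed into a legal (C)V(C) syllable (at most one coda consonant is licensed; onsets are limited to one consonant).
Epenthesis after each stranded consonant: /g/ → /go/, /b/ → /bo/, /g/ → /go/.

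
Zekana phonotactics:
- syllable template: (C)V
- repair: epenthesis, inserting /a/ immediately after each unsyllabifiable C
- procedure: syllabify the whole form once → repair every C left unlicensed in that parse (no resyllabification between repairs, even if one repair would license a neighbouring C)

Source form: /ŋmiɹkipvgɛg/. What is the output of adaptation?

Under (C)V, the unsyllabifiable consonants are /ŋ/, /ɹ/, /p/, /v/, /g/ (no codas are permitted; onsets are limited to one consonant).
Inserting the epenthetic vowel yields /ŋ/ → /ŋa/, /ɹ/ → /ɹa/, /p/ → /pa/, /v/ → /va/, /g/ → /ga/.

ŋamiɹakipavagɛga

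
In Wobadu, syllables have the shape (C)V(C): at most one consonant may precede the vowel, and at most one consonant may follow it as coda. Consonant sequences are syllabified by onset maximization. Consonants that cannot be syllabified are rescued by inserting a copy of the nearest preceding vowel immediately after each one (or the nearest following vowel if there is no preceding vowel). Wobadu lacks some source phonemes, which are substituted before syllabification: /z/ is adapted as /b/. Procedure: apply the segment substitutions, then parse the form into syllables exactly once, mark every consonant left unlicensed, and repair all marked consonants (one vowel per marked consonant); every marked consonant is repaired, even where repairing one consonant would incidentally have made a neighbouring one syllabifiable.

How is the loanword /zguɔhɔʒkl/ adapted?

Substitution: /z/ → /b/, giving /bguɔhɔʒkl/.
Syllabifying with onset maximization leaves /b/, /k/, /l/ stranded (at most one coda consonant is licensed; onsets are limited to one consonant).
Inserting the epenthetic vowel yields /b/ → /bu/, /k/ → /kɔ/, /l/ → /lɔ/.

buguɔhɔʒkɔlɔ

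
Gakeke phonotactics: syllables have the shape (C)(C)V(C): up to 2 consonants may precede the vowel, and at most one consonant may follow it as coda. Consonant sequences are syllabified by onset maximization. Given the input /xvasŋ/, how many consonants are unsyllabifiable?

1

Under (C)(C)V(C), the unsyllabifiable consonants are /ŋ/ (at most one coda consonant is licensed; onsets may contain at most 2 consonants).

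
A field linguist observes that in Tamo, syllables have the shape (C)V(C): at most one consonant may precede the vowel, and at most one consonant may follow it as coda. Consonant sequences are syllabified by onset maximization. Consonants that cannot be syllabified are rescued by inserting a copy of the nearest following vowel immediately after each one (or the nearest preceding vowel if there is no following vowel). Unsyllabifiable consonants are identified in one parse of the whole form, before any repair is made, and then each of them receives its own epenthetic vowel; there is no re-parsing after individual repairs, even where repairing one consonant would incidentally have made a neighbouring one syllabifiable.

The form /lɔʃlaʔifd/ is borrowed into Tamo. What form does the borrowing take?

The consonants /d/ cannot be parsed into a legal (C)V(C) syllable (at most one coda consonant is licensed; onsets are limited to one consonant).
Inserting the epenthetic vowel yields /d/ → /di/.

lɔʃlaʔifdi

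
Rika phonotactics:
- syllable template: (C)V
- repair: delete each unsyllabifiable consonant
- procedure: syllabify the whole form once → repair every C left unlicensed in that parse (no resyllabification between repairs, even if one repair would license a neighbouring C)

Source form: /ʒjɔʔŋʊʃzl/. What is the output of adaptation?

jɔŋʊ

Under (C)V, the unsyllabifiable consonants are /ʒ/, /ʔ/, /ʃ/, /z/, /l/ (no codas are permitted; onsets are limited to one consonant).
Deletion applies to /ʒ/, /ʔ/, /ʃ/, /z/, /l/.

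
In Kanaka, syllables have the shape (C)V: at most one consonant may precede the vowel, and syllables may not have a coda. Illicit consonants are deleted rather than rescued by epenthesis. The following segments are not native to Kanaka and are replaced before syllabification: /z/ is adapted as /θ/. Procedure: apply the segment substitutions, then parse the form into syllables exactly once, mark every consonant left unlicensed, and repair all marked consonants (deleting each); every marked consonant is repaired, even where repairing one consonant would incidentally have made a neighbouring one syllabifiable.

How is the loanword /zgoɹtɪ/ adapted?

Substitution: /z/ → /θ/, giving /θgoɹtɪ/.
Under (C)V, the unsyllabifiable consonants are /θ/, /ɹ/ (no codas are permitted; onsets are limited to one consonant).
Deletion applies to /θ/, /ɹ/.

gotɪ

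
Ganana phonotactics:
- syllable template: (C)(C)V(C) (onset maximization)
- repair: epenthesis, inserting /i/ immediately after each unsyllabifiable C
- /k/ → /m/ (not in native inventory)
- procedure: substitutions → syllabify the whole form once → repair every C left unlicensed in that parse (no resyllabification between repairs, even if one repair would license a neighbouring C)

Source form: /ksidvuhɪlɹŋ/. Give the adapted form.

Substitution: /k/ → /m/, giving /msidvuhɪlɹŋ/.
Syllabifying with onset maximization leaves /ɹ/, /ŋ/ stranded (at most one coda consonant is licensed; onsets may contain at most 2 consonants).
Epenthesis after each stranded consonant: /ɹ/ → /ɹi/, /ŋ/ → /ŋi/.

msidvuhɪlɹiŋi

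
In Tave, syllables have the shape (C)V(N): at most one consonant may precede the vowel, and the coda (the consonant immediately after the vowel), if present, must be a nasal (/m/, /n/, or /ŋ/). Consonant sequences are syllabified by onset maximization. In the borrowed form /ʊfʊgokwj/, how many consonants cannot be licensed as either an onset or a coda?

3

The consonants /k/, /w/, /j/ cannot be parsed into a legal (C)V(N) syllable (only a nasal (/m/, /n/, or /ŋ/) is licensed in coda position; onsets are limited to one consonant).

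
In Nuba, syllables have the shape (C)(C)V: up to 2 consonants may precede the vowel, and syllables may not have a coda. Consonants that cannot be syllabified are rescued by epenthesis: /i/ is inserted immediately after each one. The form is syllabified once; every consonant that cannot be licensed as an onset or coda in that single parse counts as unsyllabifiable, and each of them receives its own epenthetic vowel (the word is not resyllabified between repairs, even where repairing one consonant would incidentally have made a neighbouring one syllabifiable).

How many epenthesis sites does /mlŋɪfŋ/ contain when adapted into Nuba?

3

The unsyllabifiable consonants are /m/, /f/, /ŋ/; each receives one epenthetic vowel.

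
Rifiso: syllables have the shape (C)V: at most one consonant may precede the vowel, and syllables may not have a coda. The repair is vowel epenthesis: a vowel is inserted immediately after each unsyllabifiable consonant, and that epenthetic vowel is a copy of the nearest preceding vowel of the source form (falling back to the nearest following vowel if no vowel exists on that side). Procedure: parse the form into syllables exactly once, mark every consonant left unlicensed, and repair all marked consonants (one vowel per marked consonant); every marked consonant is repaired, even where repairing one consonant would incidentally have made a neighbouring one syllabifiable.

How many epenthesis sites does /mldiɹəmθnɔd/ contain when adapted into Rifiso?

The unsyllabifiable consonants are /m/, /l/, /m/, /θ/, /d/; each receives one epenthetic vowel.

5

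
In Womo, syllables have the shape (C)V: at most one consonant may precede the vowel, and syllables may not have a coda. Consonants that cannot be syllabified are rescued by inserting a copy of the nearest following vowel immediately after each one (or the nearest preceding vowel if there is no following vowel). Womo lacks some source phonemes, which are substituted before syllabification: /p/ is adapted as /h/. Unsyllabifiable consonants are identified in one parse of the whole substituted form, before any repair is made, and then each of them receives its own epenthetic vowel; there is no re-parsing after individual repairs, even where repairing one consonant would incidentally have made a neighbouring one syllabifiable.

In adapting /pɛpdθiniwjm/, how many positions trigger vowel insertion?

5

After substitution the input is /hɛhdθiniwjm/.
The unsyllabifiable consonants are /h/, /d/, /w/, /j/, /m/; each receives one epenthetic vowel.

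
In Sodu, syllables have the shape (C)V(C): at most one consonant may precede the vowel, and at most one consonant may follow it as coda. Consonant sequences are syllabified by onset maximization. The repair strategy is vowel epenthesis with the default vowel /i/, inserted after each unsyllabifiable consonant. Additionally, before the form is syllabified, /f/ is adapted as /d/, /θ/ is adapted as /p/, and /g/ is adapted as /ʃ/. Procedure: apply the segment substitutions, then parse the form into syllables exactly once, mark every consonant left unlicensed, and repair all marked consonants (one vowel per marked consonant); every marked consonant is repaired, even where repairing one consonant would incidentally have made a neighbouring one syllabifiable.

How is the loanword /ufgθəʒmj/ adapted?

udʃipəʒmiji

Substitution: /f/ → /d/, /g/ → /ʃ/, /θ/ → /p/, giving /udʃpəʒmj/.
Under (C)V(C), the unsyllabifiable consonants are /ʃ/, /m/, /j/ (at most one coda consonant is licensed; onsets are limited to one consonant).
Each unlicensed consonant becomes the onset of a new syllable: /ʃ/ → /ʃi/, /m/ → /mi/, /j/ → /ji/.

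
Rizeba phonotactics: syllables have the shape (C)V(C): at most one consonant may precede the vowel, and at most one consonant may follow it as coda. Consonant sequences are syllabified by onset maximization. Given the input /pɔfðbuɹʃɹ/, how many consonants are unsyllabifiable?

The consonants /ð/, /ʃ/, /ɹ/ cannot be parsed into a legal (C)V(C) syllable (at most one coda consonant is licensed; onsets are limited to one consonant).

3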